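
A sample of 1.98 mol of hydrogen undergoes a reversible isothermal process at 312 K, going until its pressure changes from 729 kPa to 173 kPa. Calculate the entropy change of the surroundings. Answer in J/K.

For an isothermal ideal gas ΔS_gas = nR ln(P₁/P₂) = 1.98 × 8.314 × ln(729/173) = 23.7 J/K.
The process is reversible, so ΔS_surr = −ΔS_gas = -23.7 J/K and ΔS_universe = 0.

ΔS_surr = -23.7 J/K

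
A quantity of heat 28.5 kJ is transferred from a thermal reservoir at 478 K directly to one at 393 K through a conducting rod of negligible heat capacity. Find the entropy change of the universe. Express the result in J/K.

ΔS_hot = −Q/T_H = −28500/478 = -59.62 J/K and ΔS_cold = +Q/T_C = 28500/393 = 72.52 J/K.
ΔS_total = -59.62 + 72.52 = 12.9 J/K, positive as the second law requires.

ΔS_total = 12.9 J/K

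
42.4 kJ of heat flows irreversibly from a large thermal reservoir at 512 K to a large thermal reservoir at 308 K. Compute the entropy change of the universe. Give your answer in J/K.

ΔS_total = 54.8 J/K

ΔS_hot = −Q/T_H = −42400/512 = -82.812 J/K and ΔS_cold = +Q/T_C = 42400/308 = 137.66 J/K.
ΔS_total = -82.812 + 137.66 = 54.8 J/K, positive as the second law requires.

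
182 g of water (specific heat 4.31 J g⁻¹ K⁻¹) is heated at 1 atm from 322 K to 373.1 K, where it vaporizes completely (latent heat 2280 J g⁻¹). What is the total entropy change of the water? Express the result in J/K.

Warming step: ΔS₁ = m c ln(T_tr/T_i) = 182 × 4.31 × ln(373.1/322) = 115.5 J/K.
Phase change: ΔS₂ = +mL/T_tr = 182 × 2280 / 373.1 = 1112 J/K.
ΔS_total = (115.5) + (1112) = 1230 J/K.

ΔS = 1230 J/K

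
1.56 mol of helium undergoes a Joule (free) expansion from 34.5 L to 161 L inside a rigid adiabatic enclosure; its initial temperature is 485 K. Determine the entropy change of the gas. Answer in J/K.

ΔS_gas = 20 J/K

No heat is exchanged and no work is done, so the ideal-gas temperature stays constant.
Entropy is a state function; using a reversible isothermal path, ΔS_gas = nR ln(V₂/V₁) = 1.56 × 8.314 × ln(161/34.5) = 20 J/K.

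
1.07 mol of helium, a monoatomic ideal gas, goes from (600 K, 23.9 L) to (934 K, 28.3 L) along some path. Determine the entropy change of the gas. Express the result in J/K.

ΔS = 7.41 J/K

Entropy is a state function: ΔS = nC_V ln(T₂/T₁) + nR ln(V₂/V₁), with C_V = 3R/2 = 12.47 J mol⁻¹ K⁻¹ for a monoatomic ideal gas.
ΔS = 1.07 × [12.47 × ln(934/600) + 8.314 × ln(28.3/23.9)] = 7.41 J/K.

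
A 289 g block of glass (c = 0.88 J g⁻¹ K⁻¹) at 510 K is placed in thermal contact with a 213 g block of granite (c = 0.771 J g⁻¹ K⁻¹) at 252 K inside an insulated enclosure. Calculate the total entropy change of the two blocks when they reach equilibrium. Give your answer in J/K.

Energy balance: T_f = (m₁c₁T₁ + m₂c₂T₂)/(m₁c₁ + m₂c₂) = 408.77 K.
ΔS₁ = m₁c₁ ln(T_f/T₁) = 254.32 × ln(408.77/510) = -56.27 J/K.
ΔS₂ = m₂c₂ ln(T_f/T₂) = 164.223 × ln(408.77/252) = 79.44 J/K.
ΔS_total = -56.27 + 79.44 = 23.2 J/K.

ΔS_total = 23.2 J/K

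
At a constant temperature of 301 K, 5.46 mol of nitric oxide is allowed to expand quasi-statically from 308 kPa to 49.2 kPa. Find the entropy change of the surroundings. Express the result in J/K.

For an isothermal ideal gas ΔS_gas = nR ln(P₁/P₂) = 5.46 × 8.314 × ln(308/49.2) = 83.3 J/K.
The process is reversible, so ΔS_surr = −ΔS_gas = -83.3 J/K and ΔS_universe = 0.

ΔS_surr = -83.3 J/K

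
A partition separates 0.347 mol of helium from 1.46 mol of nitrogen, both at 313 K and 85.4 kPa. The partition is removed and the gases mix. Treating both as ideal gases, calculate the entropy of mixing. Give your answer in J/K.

Mole fractions: x_A = 0.347/1.81 = 0.192, x_B = 0.808.
ΔS_mix = −R(n_A ln x_A + n_B ln x_B) = −8.314 × (0.347 ln 0.192 + 1.46 ln 0.808) = 7.35 J/K.

ΔS_mix = 7.35 J/K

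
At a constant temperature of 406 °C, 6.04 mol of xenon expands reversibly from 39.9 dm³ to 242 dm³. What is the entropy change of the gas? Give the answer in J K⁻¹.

ΔS_gas = 90.5 J/K

For an isothermal ideal gas ΔS_gas = nR ln(V₂/V₁) = 6.04 × 8.314 × ln(242/39.9) = 90.5 J/K.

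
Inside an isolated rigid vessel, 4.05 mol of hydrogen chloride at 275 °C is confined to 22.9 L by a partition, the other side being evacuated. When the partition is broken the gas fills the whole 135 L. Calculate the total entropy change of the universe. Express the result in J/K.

No heat is exchanged and no work is done, so the ideal-gas temperature stays constant.
Entropy is a state function; using a reversible isothermal path, ΔS_gas = nR ln(V₂/V₁) = 4.05 × 8.314 × ln(135/22.9) = 59.7 J/K.
The insulated surroundings exchange no heat, so ΔS_surr = 0 and ΔS_universe = ΔS_gas.

ΔS_universe = 59.7 J/K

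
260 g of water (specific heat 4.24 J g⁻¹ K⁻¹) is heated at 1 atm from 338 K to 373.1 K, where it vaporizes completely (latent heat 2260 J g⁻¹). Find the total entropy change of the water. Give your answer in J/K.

Warming step: ΔS₁ = m c ln(T_tr/T_i) = 260 × 4.24 × ln(373.1/338) = 108.9 J/K.
Phase change: ΔS₂ = +mL/T_tr = 260 × 2260 / 373.1 = 1575 J/K.
ΔS_total = (108.9) + (1575) = 1680 J/K.

ΔS = 1680 J/K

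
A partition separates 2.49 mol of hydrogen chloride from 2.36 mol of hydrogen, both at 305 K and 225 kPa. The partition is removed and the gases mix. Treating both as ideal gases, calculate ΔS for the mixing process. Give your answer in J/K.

ΔS_mix = 27.9 J/K

Mole fractions: x_A = 2.49/4.85 = 0.513, x_B = 0.487.
ΔS_mix = −R(n_A ln x_A + n_B ln x_B) = −8.314 × (2.49 ln 0.513 + 2.36 ln 0.487) = 27.9 J/K.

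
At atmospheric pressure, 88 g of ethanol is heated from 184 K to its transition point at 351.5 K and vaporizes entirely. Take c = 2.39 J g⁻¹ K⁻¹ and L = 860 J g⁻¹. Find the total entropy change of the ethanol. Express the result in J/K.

Warming step: ΔS₁ = m c ln(T_tr/T_i) = 88 × 2.39 × ln(351.5/184) = 136.1 J/K.
Phase change: ΔS₂ = +mL/T_tr = 88 × 860 / 351.5 = 215.3 J/K.
ΔS_total = (136.1) + (215.3) = 351 J/K.

ΔS = 351 J/K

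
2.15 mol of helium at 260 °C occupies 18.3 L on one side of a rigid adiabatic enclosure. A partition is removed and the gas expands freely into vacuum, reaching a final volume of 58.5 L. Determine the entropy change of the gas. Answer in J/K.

ΔS_gas = 20.8 J/K

For an ideal gas in free expansion Q = 0 and W = 0, so T is unchanged.
Entropy is a state function; using a reversible isothermal path, ΔS_gas = nR ln(V₂/V₁) = 2.15 × 8.314 × ln(58.5/18.3) = 20.8 J/K.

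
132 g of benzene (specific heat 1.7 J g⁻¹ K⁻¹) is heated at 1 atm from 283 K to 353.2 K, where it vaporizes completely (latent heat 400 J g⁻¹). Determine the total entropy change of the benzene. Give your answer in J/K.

ΔS = 199 J/K

Warming step: ΔS₁ = m c ln(T_tr/T_i) = 132 × 1.7 × ln(353.2/283) = 49.72 J/K.
Phase change: ΔS₂ = +mL/T_tr = 132 × 400 / 353.2 = 149.5 J/K.
ΔS_total = (49.72) + (149.5) = 199 J/K.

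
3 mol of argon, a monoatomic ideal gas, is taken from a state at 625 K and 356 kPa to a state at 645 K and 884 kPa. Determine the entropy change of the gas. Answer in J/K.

ΔS = -20.7 J/K

ΔS = nC_p ln(T₂/T₁) − nR ln(P₂/P₁), with C_p = 5R/2 = 20.79 J mol⁻¹ K⁻¹ for a monoatomic ideal gas.
ΔS = 3 × [20.79 × ln(645/625) − 8.314 × ln(884/356)] = -20.7 J/K.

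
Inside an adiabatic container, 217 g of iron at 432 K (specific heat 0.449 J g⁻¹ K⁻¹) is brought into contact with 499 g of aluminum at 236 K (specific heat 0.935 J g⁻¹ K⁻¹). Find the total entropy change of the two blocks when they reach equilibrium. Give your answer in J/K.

ΔS_total = 16.7 J/K

Energy balance: T_f = (m₁c₁T₁ + m₂c₂T₂)/(m₁c₁ + m₂c₂) = 269.86 K.
ΔS₁ = m₁c₁ ln(T_f/T₁) = 97.433 × ln(269.86/432) = -45.84 J/K.
ΔS₂ = m₂c₂ ln(T_f/T₂) = 466.565 × ln(269.86/236) = 62.55 J/K.
ΔS_total = -45.84 + 62.55 = 16.7 J/K.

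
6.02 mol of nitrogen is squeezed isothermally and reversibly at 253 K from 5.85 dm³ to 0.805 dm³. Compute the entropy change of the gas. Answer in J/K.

ΔS_gas = -99.3 J/K

For an isothermal ideal gas ΔS_gas = nR ln(V₂/V₁) = 6.02 × 8.314 × ln(0.805/5.85) = -99.3 J/K.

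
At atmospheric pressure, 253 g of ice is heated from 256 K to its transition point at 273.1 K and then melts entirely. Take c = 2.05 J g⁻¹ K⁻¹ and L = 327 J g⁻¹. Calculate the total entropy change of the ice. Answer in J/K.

Warming step: ΔS₁ = m c ln(T_tr/T_i) = 253 × 2.05 × ln(273.1/256) = 33.54 J/K.
Phase change: ΔS₂ = +mL/T_tr = 253 × 327 / 273.1 = 302.9 J/K.
ΔS_total = (33.54) + (302.9) = 336 J/K.

ΔS = 336 J/K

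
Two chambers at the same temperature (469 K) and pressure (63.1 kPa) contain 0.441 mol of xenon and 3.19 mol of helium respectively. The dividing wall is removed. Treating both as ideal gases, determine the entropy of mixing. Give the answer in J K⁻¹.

ΔS_mix = 11.2 J/K

Mole fractions: x_A = 0.441/3.63 = 0.121, x_B = 0.879.
ΔS_mix = −R(n_A ln x_A + n_B ln x_B) = −8.314 × (0.441 ln 0.121 + 3.19 ln 0.879) = 11.2 J/K.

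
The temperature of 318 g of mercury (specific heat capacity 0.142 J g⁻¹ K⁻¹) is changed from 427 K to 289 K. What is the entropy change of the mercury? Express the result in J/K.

ΔS = -17.6 J/K

ΔS = ∫dQ_rev/T = m c ln(T₂/T₁) = 318 × 0.142 × ln(289/427) = -17.6 J/K.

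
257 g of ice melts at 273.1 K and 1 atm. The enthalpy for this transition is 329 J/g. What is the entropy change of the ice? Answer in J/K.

Heat absorbed by the substance: Q = mL = 257 × 329 = 84553 J.
At constant T, ΔS = Q_rev/T = 84553 / 273.1 = 310 J/K.

ΔS = 310 J/K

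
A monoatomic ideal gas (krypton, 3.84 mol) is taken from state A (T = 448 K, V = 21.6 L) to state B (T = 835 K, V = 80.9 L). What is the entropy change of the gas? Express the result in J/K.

ΔS = 72 J/K

Entropy is a state function: ΔS = nC_V ln(T₂/T₁) + nR ln(V₂/V₁), with C_V = 3R/2 = 12.47 J mol⁻¹ K⁻¹ for a monoatomic ideal gas.
ΔS = 3.84 × [12.47 × ln(835/448) + 8.314 × ln(80.9/21.6)] = 72 J/K.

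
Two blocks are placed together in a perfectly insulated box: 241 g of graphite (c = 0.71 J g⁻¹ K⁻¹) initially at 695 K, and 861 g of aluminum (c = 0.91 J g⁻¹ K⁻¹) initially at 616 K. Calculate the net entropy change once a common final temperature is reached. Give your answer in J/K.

Energy balance: T_f = (m₁c₁T₁ + m₂c₂T₂)/(m₁c₁ + m₂c₂) = 630.16 K.
ΔS₁ = m₁c₁ ln(T_f/T₁) = 171.11 × ln(630.16/695) = -16.76 J/K.
ΔS₂ = m₂c₂ ln(T_f/T₂) = 783.51 × ln(630.16/616) = 17.81 J/K.
ΔS_total = -16.76 + 17.81 = 1.05 J/K.

ΔS_total = 1.05 J/K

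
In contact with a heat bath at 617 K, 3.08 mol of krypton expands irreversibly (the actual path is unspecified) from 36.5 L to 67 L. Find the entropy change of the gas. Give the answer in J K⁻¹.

Entropy is a state function, so ΔS_gas depends only on the end states.
For an isothermal ideal gas ΔS_gas = nR ln(V₂/V₁) = 3.08 × 8.314 × ln(67/36.5) = 15.6 J/K.

ΔS_gas = 15.6 J/K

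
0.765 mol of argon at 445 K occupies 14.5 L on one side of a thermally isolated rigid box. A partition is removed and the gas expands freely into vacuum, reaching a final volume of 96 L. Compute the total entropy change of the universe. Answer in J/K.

ΔS_universe = 12 J/K

For an ideal gas in free expansion Q = 0 and W = 0, so T is unchanged.
Entropy is a state function; using a reversible isothermal path, ΔS_gas = nR ln(V₂/V₁) = 0.765 × 8.314 × ln(96/14.5) = 12 J/K.
The insulated surroundings exchange no heat, so ΔS_surr = 0 and ΔS_universe = ΔS_gas.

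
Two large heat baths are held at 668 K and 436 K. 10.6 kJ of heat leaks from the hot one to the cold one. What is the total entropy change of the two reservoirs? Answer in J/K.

ΔS_hot = −Q/T_H = −10600/668 = -15.87 J/K and ΔS_cold = +Q/T_C = 10600/436 = 24.31 J/K.
ΔS_total = -15.87 + 24.31 = 8.44 J/K, positive as the second law requires.

ΔS_total = 8.44 J/K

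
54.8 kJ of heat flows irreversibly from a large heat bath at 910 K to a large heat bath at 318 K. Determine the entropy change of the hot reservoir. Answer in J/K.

The hot reservoir loses heat Q, so ΔS_hot = −Q/T_H = −54800/910 = -60.2 J/K.

ΔS_hot = -60.2 J/K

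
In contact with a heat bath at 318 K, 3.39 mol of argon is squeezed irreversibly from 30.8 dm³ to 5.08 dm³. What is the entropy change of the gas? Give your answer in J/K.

ΔS_gas = -50.8 J/K

Entropy is a state function, so ΔS_gas depends only on the end states.
For an isothermal ideal gas ΔS_gas = nR ln(V₂/V₁) = 3.39 × 8.314 × ln(5.08/30.8) = -50.8 J/K.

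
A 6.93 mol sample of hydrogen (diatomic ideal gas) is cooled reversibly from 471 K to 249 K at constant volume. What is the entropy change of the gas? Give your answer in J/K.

At constant volume, ΔS = nC_V ln(T₂/T₁) with C_V = 5R/2 = 20.79 J mol⁻¹ K⁻¹.
ΔS = 6.93 × 20.79 × ln(249/471) = -91.8 J/K.

ΔS = -91.8 J/K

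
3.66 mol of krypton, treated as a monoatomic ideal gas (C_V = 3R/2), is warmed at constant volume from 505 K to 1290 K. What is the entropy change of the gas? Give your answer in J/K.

At constant volume, ΔS = nC_V ln(T₂/T₁) with C_V = 3R/2 = 12.47 J mol⁻¹ K⁻¹.
ΔS = 3.66 × 12.47 × ln(1290/505) = 42.8 J/K.

ΔS = 42.8 J/K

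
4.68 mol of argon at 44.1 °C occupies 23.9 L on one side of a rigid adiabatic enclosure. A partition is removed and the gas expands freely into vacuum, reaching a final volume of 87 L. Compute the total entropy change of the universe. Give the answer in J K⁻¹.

ΔS_universe = 50.3 J/K

For an ideal gas in free expansion Q = 0 and W = 0, so T is unchanged.
Entropy is a state function; using a reversible isothermal path, ΔS_gas = nR ln(V₂/V₁) = 4.68 × 8.314 × ln(87/23.9) = 50.3 J/K.
The insulated surroundings exchange no heat, so ΔS_surr = 0 and ΔS_universe = ΔS_gas.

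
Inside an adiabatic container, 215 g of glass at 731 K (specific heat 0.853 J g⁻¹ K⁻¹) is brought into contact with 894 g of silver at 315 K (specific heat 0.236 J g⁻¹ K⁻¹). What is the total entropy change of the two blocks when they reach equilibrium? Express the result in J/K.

Energy balance: T_f = (m₁c₁T₁ + m₂c₂T₂)/(m₁c₁ + m₂c₂) = 508.45 K.
ΔS₁ = m₁c₁ ln(T_f/T₁) = 183.395 × ln(508.45/731) = -66.58 J/K.
ΔS₂ = m₂c₂ ln(T_f/T₂) = 210.984 × ln(508.45/315) = 101 J/K.
ΔS_total = -66.58 + 101 = 34.4 J/K.

ΔS_total = 34.4 J/K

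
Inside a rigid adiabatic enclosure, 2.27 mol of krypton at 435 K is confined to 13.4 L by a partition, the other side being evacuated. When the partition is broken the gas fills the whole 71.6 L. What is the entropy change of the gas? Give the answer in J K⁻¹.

ΔS_gas = 31.6 J/K

For an ideal gas in free expansion Q = 0 and W = 0, so T is unchanged.
Entropy is a state function; using a reversible isothermal path, ΔS_gas = nR ln(V₂/V₁) = 2.27 × 8.314 × ln(71.6/13.4) = 31.6 J/K.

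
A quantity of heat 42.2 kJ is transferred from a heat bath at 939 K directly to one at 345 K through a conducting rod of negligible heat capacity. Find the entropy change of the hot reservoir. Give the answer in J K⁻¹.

ΔS_hot = -44.9 J/K

The hot reservoir loses heat Q, so ΔS_hot = −Q/T_H = −42200/939 = -44.9 J/K.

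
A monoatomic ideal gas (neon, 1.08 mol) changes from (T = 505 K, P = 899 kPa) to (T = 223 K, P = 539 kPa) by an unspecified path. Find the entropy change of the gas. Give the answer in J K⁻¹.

ΔS = nC_p ln(T₂/T₁) − nR ln(P₂/P₁), with C_p = 5R/2 = 20.79 J mol⁻¹ K⁻¹ for a monoatomic ideal gas.
ΔS = 1.08 × [20.79 × ln(223/505) − 8.314 × ln(539/899)] = -13.8 J/K.

ΔS = -13.8 J/K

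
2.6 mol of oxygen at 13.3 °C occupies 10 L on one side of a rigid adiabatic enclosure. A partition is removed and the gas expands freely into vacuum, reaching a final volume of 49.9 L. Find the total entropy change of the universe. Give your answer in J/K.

For an ideal gas in free expansion Q = 0 and W = 0, so T is unchanged.
Entropy is a state function; using a reversible isothermal path, ΔS_gas = nR ln(V₂/V₁) = 2.6 × 8.314 × ln(49.9/10) = 34.7 J/K.
The insulated surroundings exchange no heat, so ΔS_surr = 0 and ΔS_universe = ΔS_gas.

ΔS_universe = 34.7 J/K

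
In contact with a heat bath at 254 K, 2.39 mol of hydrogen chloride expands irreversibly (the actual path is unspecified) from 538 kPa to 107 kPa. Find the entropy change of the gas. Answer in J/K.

ΔS_gas = 32.1 J/K

Entropy is a state function, so ΔS_gas depends only on the end states.
For an isothermal ideal gas ΔS_gas = nR ln(P₁/P₂) = 2.39 × 8.314 × ln(538/107) = 32.1 J/K.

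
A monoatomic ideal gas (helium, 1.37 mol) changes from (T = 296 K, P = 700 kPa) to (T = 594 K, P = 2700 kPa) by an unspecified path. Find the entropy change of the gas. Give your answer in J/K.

ΔS = 4.46 J/K

ΔS = nC_p ln(T₂/T₁) − nR ln(P₂/P₁), with C_p = 5R/2 = 20.79 J mol⁻¹ K⁻¹ for a monoatomic ideal gas.
ΔS = 1.37 × [20.79 × ln(594/296) − 8.314 × ln(2700/700)] = 4.46 J/K.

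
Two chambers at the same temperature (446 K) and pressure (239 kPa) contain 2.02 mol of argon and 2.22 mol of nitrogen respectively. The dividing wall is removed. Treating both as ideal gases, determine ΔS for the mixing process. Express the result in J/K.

Mole fractions: x_A = 2.02/4.24 = 0.476, x_B = 0.524.
ΔS_mix = −R(n_A ln x_A + n_B ln x_B) = −8.314 × (2.02 ln 0.476 + 2.22 ln 0.524) = 24.4 J/K.

ΔS_mix = 24.4 J/K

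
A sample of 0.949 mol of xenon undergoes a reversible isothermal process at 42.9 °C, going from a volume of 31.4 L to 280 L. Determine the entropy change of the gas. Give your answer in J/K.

For an isothermal ideal gas ΔS_gas = nR ln(V₂/V₁) = 0.949 × 8.314 × ln(280/31.4) = 17.3 J/K.

ΔS_gas = 17.3 J/K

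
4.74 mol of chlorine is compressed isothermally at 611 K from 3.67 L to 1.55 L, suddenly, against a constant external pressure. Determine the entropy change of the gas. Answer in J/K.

Entropy is a state function, so ΔS_gas depends only on the end states.
For an isothermal ideal gas ΔS_gas = nR ln(V₂/V₁) = 4.74 × 8.314 × ln(1.55/3.67) = -34 J/K.

ΔS_gas = -34 J/K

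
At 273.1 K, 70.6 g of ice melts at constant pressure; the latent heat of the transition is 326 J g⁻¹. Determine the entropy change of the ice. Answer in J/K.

ΔS = 84.3 J/K

Heat absorbed by the substance: Q = mL = 70.6 × 326 = 23015.6 J.
At constant T, ΔS = Q_rev/T = 23015.6 / 273.1 = 84.3 J/K.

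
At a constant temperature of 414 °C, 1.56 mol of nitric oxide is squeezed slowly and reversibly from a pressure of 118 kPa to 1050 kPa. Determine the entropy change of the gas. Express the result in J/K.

ΔS_gas = -28.4 J/K

For an isothermal ideal gas ΔS_gas = nR ln(P₁/P₂) = 1.56 × 8.314 × ln(118/1050) = -28.4 J/K.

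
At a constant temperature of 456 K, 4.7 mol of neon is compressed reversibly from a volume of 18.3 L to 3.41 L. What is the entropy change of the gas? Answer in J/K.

For an isothermal ideal gas ΔS_gas = nR ln(V₂/V₁) = 4.7 × 8.314 × ln(3.41/18.3) = -65.7 J/K.

ΔS_gas = -65.7 J/K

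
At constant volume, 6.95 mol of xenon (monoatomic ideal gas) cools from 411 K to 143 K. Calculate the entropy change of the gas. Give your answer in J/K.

ΔS = -91.5 J/K

At constant volume, ΔS = nC_V ln(T₂/T₁) with C_V = 3R/2 = 12.47 J mol⁻¹ K⁻¹.
ΔS = 6.95 × 12.47 × ln(143/411) = -91.5 J/K.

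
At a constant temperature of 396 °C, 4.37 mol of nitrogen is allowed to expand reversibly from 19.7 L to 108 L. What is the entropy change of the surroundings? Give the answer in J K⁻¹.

ΔS_surr = -61.8 J/K

For an isothermal ideal gas ΔS_gas = nR ln(V₂/V₁) = 4.37 × 8.314 × ln(108/19.7) = 61.8 J/K.
The process is reversible, so ΔS_surr = −ΔS_gas = -61.8 J/K and ΔS_universe = 0.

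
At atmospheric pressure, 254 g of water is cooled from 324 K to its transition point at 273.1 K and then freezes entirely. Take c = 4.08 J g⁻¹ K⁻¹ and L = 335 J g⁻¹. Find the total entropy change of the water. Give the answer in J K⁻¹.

ΔS = -489 J/K

Cooling step: ΔS₁ = m c ln(T_tr/T_i) = 254 × 4.08 × ln(273.1/324) = -177.1 J/K.
Phase change: ΔS₂ = −mL/T_tr = −254 × 335 / 273.1 = -311.6 J/K.
ΔS_total = (-177.1) + (-311.6) = -489 J/K.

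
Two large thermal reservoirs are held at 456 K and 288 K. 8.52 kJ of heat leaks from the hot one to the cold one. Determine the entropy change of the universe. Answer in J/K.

ΔS_hot = −Q/T_H = −8520/456 = -18.68 J/K and ΔS_cold = +Q/T_C = 8520/288 = 29.58 J/K.
ΔS_total = -18.68 + 29.58 = 10.9 J/K, positive as the second law requires.

ΔS_total = 10.9 J/K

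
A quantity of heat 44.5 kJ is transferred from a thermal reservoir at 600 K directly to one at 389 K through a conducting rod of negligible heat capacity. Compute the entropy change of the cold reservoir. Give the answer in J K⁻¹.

ΔS_cold = 114 J/K

The cold reservoir gains heat Q, so ΔS_cold = +Q/T_C = 44500/389 = 114 J/K.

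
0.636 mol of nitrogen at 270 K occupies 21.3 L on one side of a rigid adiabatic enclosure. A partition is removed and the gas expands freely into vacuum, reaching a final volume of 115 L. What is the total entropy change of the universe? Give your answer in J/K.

No heat is exchanged and no work is done, so the ideal-gas temperature stays constant.
Entropy is a state function; using a reversible isothermal path, ΔS_gas = nR ln(V₂/V₁) = 0.636 × 8.314 × ln(115/21.3) = 8.92 J/K.
The insulated surroundings exchange no heat, so ΔS_surr = 0 and ΔS_universe = ΔS_gas.

ΔS_universe = 8.92 J/K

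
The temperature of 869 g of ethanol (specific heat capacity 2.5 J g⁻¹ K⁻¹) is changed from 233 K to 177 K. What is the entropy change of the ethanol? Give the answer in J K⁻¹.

ΔS = -597 J/K

ΔS = ∫dQ_rev/T = m c ln(T₂/T₁) = 869 × 2.5 × ln(177/233) = -597 J/K.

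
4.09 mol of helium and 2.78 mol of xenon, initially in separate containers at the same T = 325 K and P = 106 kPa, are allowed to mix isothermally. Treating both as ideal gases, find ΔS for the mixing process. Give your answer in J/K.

Mole fractions: x_A = 4.09/6.87 = 0.595, x_B = 0.405.
ΔS_mix = −R(n_A ln x_A + n_B ln x_B) = −8.314 × (4.09 ln 0.595 + 2.78 ln 0.405) = 38.5 J/K.

ΔS_mix = 38.5 J/K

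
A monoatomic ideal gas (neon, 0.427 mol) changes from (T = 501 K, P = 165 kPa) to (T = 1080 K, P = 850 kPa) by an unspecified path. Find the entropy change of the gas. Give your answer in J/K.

ΔS = 0.998 J/K

ΔS = nC_p ln(T₂/T₁) − nR ln(P₂/P₁), with C_p = 5R/2 = 20.79 J mol⁻¹ K⁻¹ for a monoatomic ideal gas.
ΔS = 0.427 × [20.79 × ln(1080/501) − 8.314 × ln(850/165)] = 0.998 J/K.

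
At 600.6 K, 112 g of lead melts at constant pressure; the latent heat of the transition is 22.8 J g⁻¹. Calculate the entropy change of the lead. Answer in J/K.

ΔS = 4.25 J/K

Heat absorbed by the substance: Q = mL = 112 × 22.8 = 2553.6 J.
At constant T, ΔS = Q_rev/T = 2553.6 / 600.6 = 4.25 J/K.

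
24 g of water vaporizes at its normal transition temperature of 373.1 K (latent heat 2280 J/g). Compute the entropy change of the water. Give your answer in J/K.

ΔS = 147 J/K

Heat absorbed by the substance: Q = mL = 24 × 2280 = 54720 J.
At constant T, ΔS = Q_rev/T = 54720 / 373.1 = 147 J/K.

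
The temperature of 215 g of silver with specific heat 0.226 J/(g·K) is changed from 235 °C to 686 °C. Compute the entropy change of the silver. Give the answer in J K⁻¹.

In kelvin: T₁ = 508.15 K, T₂ = 959.15 K. ΔS = ∫dQ_rev/T = m c ln(T₂/T₁) = 215 × 0.226 × ln(959.15/508.15) = 30.9 J/K.

ΔS = 30.9 J/K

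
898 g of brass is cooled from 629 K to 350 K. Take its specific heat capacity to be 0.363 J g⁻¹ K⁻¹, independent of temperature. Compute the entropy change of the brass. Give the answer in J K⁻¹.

ΔS = -191 J/K

ΔS = ∫dQ_rev/T = m c ln(T₂/T₁) = 898 × 0.363 × ln(350/629) = -191 J/K.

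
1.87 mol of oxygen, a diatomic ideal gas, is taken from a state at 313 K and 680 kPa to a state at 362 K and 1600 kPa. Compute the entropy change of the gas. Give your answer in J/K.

ΔS = -5.39 J/K

ΔS = nC_p ln(T₂/T₁) − nR ln(P₂/P₁), with C_p = 7R/2 = 29.1 J mol⁻¹ K⁻¹ for a diatomic ideal gas.
ΔS = 1.87 × [29.1 × ln(362/313) − 8.314 × ln(1600/680)] = -5.39 J/K.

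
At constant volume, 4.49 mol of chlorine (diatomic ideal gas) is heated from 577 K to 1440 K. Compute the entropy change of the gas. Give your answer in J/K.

ΔS = 85.4 J/K

At constant volume, ΔS = nC_V ln(T₂/T₁) with C_V = 5R/2 = 20.79 J mol⁻¹ K⁻¹.
ΔS = 4.49 × 20.79 × ln(1440/577) = 85.4 J/K.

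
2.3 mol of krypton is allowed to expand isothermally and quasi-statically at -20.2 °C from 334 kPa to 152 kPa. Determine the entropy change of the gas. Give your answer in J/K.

For an isothermal ideal gas ΔS_gas = nR ln(P₁/P₂) = 2.3 × 8.314 × ln(334/152) = 15.1 J/K.

ΔS_gas = 15.1 J/K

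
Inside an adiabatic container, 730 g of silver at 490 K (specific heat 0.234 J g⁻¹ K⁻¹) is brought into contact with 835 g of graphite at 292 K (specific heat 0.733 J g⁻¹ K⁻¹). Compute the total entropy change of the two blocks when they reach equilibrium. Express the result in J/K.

Energy balance: T_f = (m₁c₁T₁ + m₂c₂T₂)/(m₁c₁ + m₂c₂) = 335.2 K.
ΔS₁ = m₁c₁ ln(T_f/T₁) = 170.82 × ln(335.2/490) = -64.86 J/K.
ΔS₂ = m₂c₂ ln(T_f/T₂) = 612.055 × ln(335.2/292) = 84.45 J/K.
ΔS_total = -64.86 + 84.45 = 19.6 J/K.

ΔS_total = 19.6 J/K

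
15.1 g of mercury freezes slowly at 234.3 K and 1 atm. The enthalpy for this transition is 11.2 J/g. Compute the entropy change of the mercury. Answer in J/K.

Heat released by the substance: Q = −mL = −15.1 × 11.2 = −169.12 J.
At constant T, ΔS = Q_rev/T = −169.12 / 234.3 = -0.722 J/K.

ΔS = -0.722 J/K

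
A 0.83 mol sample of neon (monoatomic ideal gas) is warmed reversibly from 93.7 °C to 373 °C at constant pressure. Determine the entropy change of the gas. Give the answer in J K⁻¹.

ΔS = 9.77 J/K

In kelvin: T₁ = 366.85 K, T₂ = 646.15 K. At constant pressure, ΔS = nC_p ln(T₂/T₁) with C_p = 5R/2 = 20.79 J mol⁻¹ K⁻¹.
ΔS = 0.83 × 20.79 × ln(646.15/366.85) = 9.77 J/K.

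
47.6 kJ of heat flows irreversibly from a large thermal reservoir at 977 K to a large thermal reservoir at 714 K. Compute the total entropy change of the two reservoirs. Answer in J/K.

ΔS_total = 17.9 J/K

ΔS_hot = −Q/T_H = −47600/977 = -48.721 J/K and ΔS_cold = +Q/T_C = 47600/714 = 66.667 J/K.
ΔS_total = -48.721 + 66.667 = 17.9 J/K, positive as the second law requires.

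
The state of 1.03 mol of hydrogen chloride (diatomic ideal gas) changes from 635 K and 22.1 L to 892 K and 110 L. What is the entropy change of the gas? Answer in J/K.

ΔS = 21 J/K

Entropy is a state function: ΔS = nC_V ln(T₂/T₁) + nR ln(V₂/V₁), with C_V = 5R/2 = 20.79 J mol⁻¹ K⁻¹ for a diatomic ideal gas.
ΔS = 1.03 × [20.79 × ln(892/635) + 8.314 × ln(110/22.1)] = 21 J/K.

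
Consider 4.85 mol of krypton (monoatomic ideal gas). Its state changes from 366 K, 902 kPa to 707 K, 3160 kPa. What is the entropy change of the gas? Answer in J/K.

ΔS = nC_p ln(T₂/T₁) − nR ln(P₂/P₁), with C_p = 5R/2 = 20.79 J mol⁻¹ K⁻¹ for a monoatomic ideal gas.
ΔS = 4.85 × [20.79 × ln(707/366) − 8.314 × ln(3160/902)] = 15.8 J/K.

ΔS = 15.8 J/K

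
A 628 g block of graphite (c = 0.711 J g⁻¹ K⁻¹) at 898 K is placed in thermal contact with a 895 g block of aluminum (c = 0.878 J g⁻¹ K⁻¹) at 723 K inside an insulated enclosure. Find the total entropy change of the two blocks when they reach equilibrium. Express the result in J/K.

Energy balance: T_f = (m₁c₁T₁ + m₂c₂T₂)/(m₁c₁ + m₂c₂) = 786.41 K.
ΔS₁ = m₁c₁ ln(T_f/T₁) = 446.508 × ln(786.41/898) = -59.25 J/K.
ΔS₂ = m₂c₂ ln(T_f/T₂) = 785.81 × ln(786.41/723) = 66.06 J/K.
ΔS_total = -59.25 + 66.06 = 6.81 J/K.

ΔS_total = 6.81 J/K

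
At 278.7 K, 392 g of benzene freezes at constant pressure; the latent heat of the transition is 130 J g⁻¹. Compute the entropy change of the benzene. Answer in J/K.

Heat released by the substance: Q = −mL = −392 × 130 = −50960 J.
At constant T, ΔS = Q_rev/T = −50960 / 278.7 = -183 J/K.

ΔS = -183 J/K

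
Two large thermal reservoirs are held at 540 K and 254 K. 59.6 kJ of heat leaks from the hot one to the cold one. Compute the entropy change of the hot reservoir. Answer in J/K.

The hot reservoir loses heat Q, so ΔS_hot = −Q/T_H = −59600/540 = -110 J/K.

ΔS_hot = -110 J/K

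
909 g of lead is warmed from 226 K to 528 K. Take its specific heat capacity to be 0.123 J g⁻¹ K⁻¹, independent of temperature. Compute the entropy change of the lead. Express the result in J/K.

ΔS = ∫dQ_rev/T = m c ln(T₂/T₁) = 909 × 0.123 × ln(528/226) = 94.9 J/K.

ΔS = 94.9 J/K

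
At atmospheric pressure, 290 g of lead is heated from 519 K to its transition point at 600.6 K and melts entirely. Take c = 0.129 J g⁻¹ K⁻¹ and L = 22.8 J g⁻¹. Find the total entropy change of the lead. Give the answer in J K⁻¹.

ΔS = 16.5 J/K

Warming step: ΔS₁ = m c ln(T_tr/T_i) = 290 × 0.129 × ln(600.6/519) = 5.463 J/K.
Phase change: ΔS₂ = +mL/T_tr = 290 × 22.8 / 600.6 = 11.01 J/K.
ΔS_total = (5.463) + (11.01) = 16.5 J/K.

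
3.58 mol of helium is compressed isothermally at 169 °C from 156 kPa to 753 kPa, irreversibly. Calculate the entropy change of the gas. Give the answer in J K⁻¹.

Entropy is a state function, so ΔS_gas depends only on the end states.
For an isothermal ideal gas ΔS_gas = nR ln(P₁/P₂) = 3.58 × 8.314 × ln(156/753) = -46.9 J/K.

ΔS_gas = -46.9 J/K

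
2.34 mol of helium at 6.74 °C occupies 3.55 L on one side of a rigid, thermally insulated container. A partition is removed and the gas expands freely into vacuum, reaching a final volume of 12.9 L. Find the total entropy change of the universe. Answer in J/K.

No heat is exchanged and no work is done, so the ideal-gas temperature stays constant.
Entropy is a state function; using a reversible isothermal path, ΔS_gas = nR ln(V₂/V₁) = 2.34 × 8.314 × ln(12.9/3.55) = 25.1 J/K.
The insulated surroundings exchange no heat, so ΔS_surr = 0 and ΔS_universe = ΔS_gas.

ΔS_universe = 25.1 J/K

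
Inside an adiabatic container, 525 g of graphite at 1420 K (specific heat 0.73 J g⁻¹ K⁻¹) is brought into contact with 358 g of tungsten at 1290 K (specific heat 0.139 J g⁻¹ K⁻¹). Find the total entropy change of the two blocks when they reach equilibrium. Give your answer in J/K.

ΔS_total = 0.198 J/K

Energy balance: T_f = (m₁c₁T₁ + m₂c₂T₂)/(m₁c₁ + m₂c₂) = 1405.1 K.
ΔS₁ = m₁c₁ ln(T_f/T₁) = 383.25 × ln(1405.1/1420) = -4.0535 J/K.
ΔS₂ = m₂c₂ ln(T_f/T₂) = 49.762 × ln(1405.1/1290) = 4.2516 J/K.
ΔS_total = -4.0535 + 4.2516 = 0.198 J/K.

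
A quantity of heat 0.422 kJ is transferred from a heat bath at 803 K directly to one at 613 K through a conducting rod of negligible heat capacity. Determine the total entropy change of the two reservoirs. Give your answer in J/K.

ΔS_total = 0.163 J/K

ΔS_hot = −Q/T_H = −422/803 = -0.5255 J/K and ΔS_cold = +Q/T_C = 422/613 = 0.6884 J/K.
ΔS_total = -0.5255 + 0.6884 = 0.163 J/K, positive as the second law requires.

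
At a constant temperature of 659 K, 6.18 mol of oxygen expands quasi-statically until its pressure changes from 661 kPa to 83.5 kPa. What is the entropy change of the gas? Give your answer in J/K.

For an isothermal ideal gas ΔS_gas = nR ln(P₁/P₂) = 6.18 × 8.314 × ln(661/83.5) = 106 J/K.

ΔS_gas = 106 J/K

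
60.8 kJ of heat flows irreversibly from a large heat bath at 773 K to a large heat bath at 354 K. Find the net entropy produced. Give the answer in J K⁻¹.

ΔS_hot = −Q/T_H = −60800/773 = -78.655 J/K and ΔS_cold = +Q/T_C = 60800/354 = 171.75 J/K.
ΔS_total = -78.655 + 171.75 = 93.1 J/K, positive as the second law requires.

ΔS_total = 93.1 J/K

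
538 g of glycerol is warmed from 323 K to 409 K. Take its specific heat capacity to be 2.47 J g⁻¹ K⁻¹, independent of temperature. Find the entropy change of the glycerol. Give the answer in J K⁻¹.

ΔS = 314 J/K

ΔS = ∫dQ_rev/T = m c ln(T₂/T₁) = 538 × 2.47 × ln(409/323) = 314 J/K.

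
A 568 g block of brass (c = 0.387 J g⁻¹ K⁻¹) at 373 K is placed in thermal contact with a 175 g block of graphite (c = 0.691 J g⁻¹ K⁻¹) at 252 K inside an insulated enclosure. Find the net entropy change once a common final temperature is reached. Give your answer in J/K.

Energy balance: T_f = (m₁c₁T₁ + m₂c₂T₂)/(m₁c₁ + m₂c₂) = 330.06 K.
ΔS₁ = m₁c₁ ln(T_f/T₁) = 219.816 × ln(330.06/373) = -26.885 J/K.
ΔS₂ = m₂c₂ ln(T_f/T₂) = 120.925 × ln(330.06/252) = 32.631 J/K.
ΔS_total = -26.885 + 32.631 = 5.75 J/K.

ΔS_total = 5.75 J/K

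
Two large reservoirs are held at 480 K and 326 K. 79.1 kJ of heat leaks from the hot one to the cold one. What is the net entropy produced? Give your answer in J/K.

ΔS_total = 77.8 J/K

ΔS_hot = −Q/T_H = −79100/480 = -164.8 J/K and ΔS_cold = +Q/T_C = 79100/326 = 242.6 J/K.
ΔS_total = -164.8 + 242.6 = 77.8 J/K, positive as the second law requires.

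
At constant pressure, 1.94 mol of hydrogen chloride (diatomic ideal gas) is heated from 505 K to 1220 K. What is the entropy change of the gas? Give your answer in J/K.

At constant pressure, ΔS = nC_p ln(T₂/T₁) with C_p = 7R/2 = 29.1 J mol⁻¹ K⁻¹.
ΔS = 1.94 × 29.1 × ln(1220/505) = 49.8 J/K.

ΔS = 49.8 J/K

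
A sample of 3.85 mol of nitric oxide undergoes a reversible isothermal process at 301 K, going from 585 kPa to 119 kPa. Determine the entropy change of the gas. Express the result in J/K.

ΔS_gas = 51 J/K

For an isothermal ideal gas ΔS_gas = nR ln(P₁/P₂) = 3.85 × 8.314 × ln(585/119) = 51 J/K.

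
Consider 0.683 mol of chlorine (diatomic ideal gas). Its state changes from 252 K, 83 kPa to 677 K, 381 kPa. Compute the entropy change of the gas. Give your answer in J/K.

ΔS = 11 J/K

ΔS = nC_p ln(T₂/T₁) − nR ln(P₂/P₁), with C_p = 7R/2 = 29.1 J mol⁻¹ K⁻¹ for a diatomic ideal gas.
ΔS = 0.683 × [29.1 × ln(677/252) − 8.314 × ln(381/83)] = 11 J/K.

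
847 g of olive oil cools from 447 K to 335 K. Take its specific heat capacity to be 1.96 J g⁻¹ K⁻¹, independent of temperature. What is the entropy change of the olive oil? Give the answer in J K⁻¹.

ΔS = -479 J/K

ΔS = ∫dQ_rev/T = m c ln(T₂/T₁) = 847 × 1.96 × ln(335/447) = -479 J/K.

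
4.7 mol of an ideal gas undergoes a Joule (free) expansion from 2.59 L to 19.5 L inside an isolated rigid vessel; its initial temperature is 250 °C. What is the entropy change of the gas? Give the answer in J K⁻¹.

ΔS_gas = 78.9 J/K

For an ideal gas in free expansion Q = 0 and W = 0, so T is unchanged.
Entropy is a state function; using a reversible isothermal path, ΔS_gas = nR ln(V₂/V₁) = 4.7 × 8.314 × ln(19.5/2.59) = 78.9 J/K.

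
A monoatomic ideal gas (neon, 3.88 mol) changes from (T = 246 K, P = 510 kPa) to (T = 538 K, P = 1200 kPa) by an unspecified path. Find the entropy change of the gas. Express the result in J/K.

ΔS = 35.5 J/K

ΔS = nC_p ln(T₂/T₁) − nR ln(P₂/P₁), with C_p = 5R/2 = 20.79 J mol⁻¹ K⁻¹ for a monoatomic ideal gas.
ΔS = 3.88 × [20.79 × ln(538/246) − 8.314 × ln(1200/510)] = 35.5 J/K.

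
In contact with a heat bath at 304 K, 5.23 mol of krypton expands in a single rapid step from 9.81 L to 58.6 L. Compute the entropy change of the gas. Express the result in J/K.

Entropy is a state function, so ΔS_gas depends only on the end states.
For an isothermal ideal gas ΔS_gas = nR ln(V₂/V₁) = 5.23 × 8.314 × ln(58.6/9.81) = 77.7 J/K.

ΔS_gas = 77.7 J/K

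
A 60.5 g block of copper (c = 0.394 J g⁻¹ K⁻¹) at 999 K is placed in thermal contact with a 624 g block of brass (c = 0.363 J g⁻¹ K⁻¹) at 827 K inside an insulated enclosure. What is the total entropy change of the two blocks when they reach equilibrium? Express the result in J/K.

ΔS_total = 0.405 J/K

Energy balance: T_f = (m₁c₁T₁ + m₂c₂T₂)/(m₁c₁ + m₂c₂) = 843.38 K.
ΔS₁ = m₁c₁ ln(T_f/T₁) = 23.837 × ln(843.38/999) = -4.037 J/K.
ΔS₂ = m₂c₂ ln(T_f/T₂) = 226.512 × ln(843.38/827) = 4.442 J/K.
ΔS_total = -4.037 + 4.442 = 0.405 J/K.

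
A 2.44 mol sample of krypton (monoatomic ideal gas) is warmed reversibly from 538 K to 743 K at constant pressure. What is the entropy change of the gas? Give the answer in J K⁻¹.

At constant pressure, ΔS = nC_p ln(T₂/T₁) with C_p = 5R/2 = 20.79 J mol⁻¹ K⁻¹.
ΔS = 2.44 × 20.79 × ln(743/538) = 16.4 J/K.

ΔS = 16.4 J/K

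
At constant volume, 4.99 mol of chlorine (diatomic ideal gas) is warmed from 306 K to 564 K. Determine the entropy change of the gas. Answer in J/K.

ΔS = 63.4 J/K

At constant volume, ΔS = nC_V ln(T₂/T₁) with C_V = 5R/2 = 20.79 J mol⁻¹ K⁻¹.
ΔS = 4.99 × 20.79 × ln(564/306) = 63.4 J/K.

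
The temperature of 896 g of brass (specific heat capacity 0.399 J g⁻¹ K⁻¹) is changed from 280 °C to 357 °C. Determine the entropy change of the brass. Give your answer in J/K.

ΔS = 46.6 J/K

In kelvin: T₁ = 553.15 K, T₂ = 630.15 K. ΔS = ∫dQ_rev/T = m c ln(T₂/T₁) = 896 × 0.399 × ln(630.15/553.15) = 46.6 J/K.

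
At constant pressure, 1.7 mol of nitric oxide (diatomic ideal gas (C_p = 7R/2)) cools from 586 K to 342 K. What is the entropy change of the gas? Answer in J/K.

At constant pressure, ΔS = nC_p ln(T₂/T₁) with C_p = 7R/2 = 29.1 J mol⁻¹ K⁻¹.
ΔS = 1.7 × 29.1 × ln(342/586) = -26.6 J/K.

ΔS = -26.6 J/K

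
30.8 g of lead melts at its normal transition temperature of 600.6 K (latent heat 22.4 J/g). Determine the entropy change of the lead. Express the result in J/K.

Heat absorbed by the substance: Q = mL = 30.8 × 22.4 = 689.92 J.
At constant T, ΔS = Q_rev/T = 689.92 / 600.6 = 1.15 J/K.

ΔS = 1.15 J/K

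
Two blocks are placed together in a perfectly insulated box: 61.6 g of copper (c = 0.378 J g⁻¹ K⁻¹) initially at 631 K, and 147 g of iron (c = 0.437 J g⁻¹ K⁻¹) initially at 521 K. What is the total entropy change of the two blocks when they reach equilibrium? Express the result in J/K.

Energy balance: T_f = (m₁c₁T₁ + m₂c₂T₂)/(m₁c₁ + m₂c₂) = 550.26 K.
ΔS₁ = m₁c₁ ln(T_f/T₁) = 23.2848 × ln(550.26/631) = -3.188 J/K.
ΔS₂ = m₂c₂ ln(T_f/T₂) = 64.239 × ln(550.26/521) = 3.511 J/K.
ΔS_total = -3.188 + 3.511 = 0.323 J/K.

ΔS_total = 0.323 J/K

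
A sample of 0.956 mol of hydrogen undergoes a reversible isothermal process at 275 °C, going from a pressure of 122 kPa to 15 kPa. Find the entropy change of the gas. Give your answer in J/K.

ΔS_gas = 16.7 J/K

For an isothermal ideal gas ΔS_gas = nR ln(P₁/P₂) = 0.956 × 8.314 × ln(122/15) = 16.7 J/K.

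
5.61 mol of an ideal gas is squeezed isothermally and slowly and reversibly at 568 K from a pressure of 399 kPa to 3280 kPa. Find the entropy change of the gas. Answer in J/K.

ΔS_gas = -98.3 J/K

For an isothermal ideal gas ΔS_gas = nR ln(P₁/P₂) = 5.61 × 8.314 × ln(399/3280) = -98.3 J/K.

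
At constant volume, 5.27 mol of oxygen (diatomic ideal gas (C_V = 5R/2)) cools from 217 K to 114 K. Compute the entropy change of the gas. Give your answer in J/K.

At constant volume, ΔS = nC_V ln(T₂/T₁) with C_V = 5R/2 = 20.79 J mol⁻¹ K⁻¹.
ΔS = 5.27 × 20.79 × ln(114/217) = -70.5 J/K.

ΔS = -70.5 J/K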